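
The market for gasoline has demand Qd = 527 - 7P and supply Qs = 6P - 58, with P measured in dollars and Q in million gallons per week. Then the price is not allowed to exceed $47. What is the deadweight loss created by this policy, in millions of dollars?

Without the control the market clears where 527 - 7P = 6P - 58, i.e. P* = 45 and Q* = 212.
Since 47 is above P* = 45, the ceiling does not bind and the free-market outcome prevails.
Since the control does not bind, no trades are prevented and deadweight loss is zero.

0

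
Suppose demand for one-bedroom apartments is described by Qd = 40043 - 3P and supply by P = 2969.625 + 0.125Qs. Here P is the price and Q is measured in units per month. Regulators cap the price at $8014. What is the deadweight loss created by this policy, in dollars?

0

Rearranging supply gives Qs = 8P - 23757. Setting quantity demanded equal to quantity supplied, 40043 - 3P = 8P - 23757, gives P* = 5800 and Q* = 22643.
The ceiling of 8014 is above the equilibrium price 5800, so it is not binding; the market clears at P* = 5800, Q* = 22643.
Since the control does not bind, no trades are prevented and deadweight loss is zero.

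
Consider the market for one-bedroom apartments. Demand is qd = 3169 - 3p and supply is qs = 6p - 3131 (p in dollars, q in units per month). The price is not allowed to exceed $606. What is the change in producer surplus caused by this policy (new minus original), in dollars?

-73978

In a free market, 3169 - 3p = 6p - 3131 gives the equilibrium p* = 700, q* = 1069.
The ceiling of 606 is below the equilibrium price 700, so it binds.
At p = 606: qd = 3169 - 3·606 = 1351 and qs = 6·606 - 3131 = 505.
Producer surplus without the control is ½ · (700 - 3131/6) · 1069 = 1142761/12.
With the ceiling, producers sell 505 units at 606, so PS = ½ · (606 - 3131/6) · 505 = 255025/12.
Change in producer surplus = 255025/12 - 1142761/12 = -73978.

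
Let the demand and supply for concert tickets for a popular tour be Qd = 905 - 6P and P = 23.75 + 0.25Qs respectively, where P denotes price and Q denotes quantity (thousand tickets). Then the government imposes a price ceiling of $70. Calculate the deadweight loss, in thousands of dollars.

3000

Rearranging supply gives Qs = 4P - 95. Equilibrium: 905 - 6P = 4P - 95, so 1000 = 10P and P* = 100, Q* = 305.
Because the ceiling (70) lies below the market-clearing price, it is binding.
At P = 70: Qd = 905 - 6·70 = 485 and Qs = 4·70 - 95 = 185.
Quantity traded falls to 185. At Q = 185 the demand price is (905 - 185)/6 = 120 and the supply price is (95 + 185)/4 = 70.
Deadweight loss = ½ · (120 - 70) · (305 - 185) = ½ · 50 · 120 = 3000.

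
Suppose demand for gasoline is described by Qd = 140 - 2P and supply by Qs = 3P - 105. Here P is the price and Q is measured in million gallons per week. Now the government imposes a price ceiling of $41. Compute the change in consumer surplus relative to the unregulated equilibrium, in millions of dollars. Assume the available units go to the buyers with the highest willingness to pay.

0

Setting quantity demanded equal to quantity supplied, 140 - 2P = 3P - 105, gives P* = 49 and Q* = 42.
Since 41 < 49, the ceiling is binding.
At P = 41: Qd = 140 - 2·41 = 58 and Qs = 3·41 - 105 = 18.
Consumer surplus without the control is ½ · (70 - 49) · 42 = 441.
With the ceiling, 18 units are sold at 41 (assume they go to the highest-value buyers). The demand price at Q = 18 is 61, so CS = ½ · [(70 - 41) + (61 - 41)] · 18 = 441.
Change in consumer surplus = 441 - 441 = 0.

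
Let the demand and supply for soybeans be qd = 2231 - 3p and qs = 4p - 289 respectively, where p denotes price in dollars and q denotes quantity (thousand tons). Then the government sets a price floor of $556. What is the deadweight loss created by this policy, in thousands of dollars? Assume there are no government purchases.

Setting quantity demanded equal to quantity supplied, 2231 - 3p = 4p - 289, gives p* = 360 and q* = 1151.
Because the floor (556) lies above the market-clearing price, it is binding.
At p = 556: qd = 2231 - 3·556 = 563 and qs = 4·556 - 289 = 1935.
Quantity traded falls to 563. At q = 563 the demand price is (2231 - 563)/3 = 556 and the supply price is (289 + 563)/4 = 213.
Deadweight loss = ½ · (556 - 213) · (1151 - 563) = ½ · 343 · 588 = 100842.

100842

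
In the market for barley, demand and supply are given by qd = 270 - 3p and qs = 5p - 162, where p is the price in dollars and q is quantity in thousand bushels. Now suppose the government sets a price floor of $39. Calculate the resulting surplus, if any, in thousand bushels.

0

In a free market, 270 - 3p = 5p - 162 gives the equilibrium p* = 54, q* = 108.
Since 39 is below p* = 54, the floor does not bind and the free-market outcome prevails.
Since the control does not bind, there is no surplus.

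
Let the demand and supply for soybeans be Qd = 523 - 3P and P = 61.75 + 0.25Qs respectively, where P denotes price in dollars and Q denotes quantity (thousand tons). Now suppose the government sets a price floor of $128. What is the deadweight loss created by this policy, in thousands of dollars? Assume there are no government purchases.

850.5

Rearranging supply gives Qs = 4P - 247. In a free market, 523 - 3P = 4P - 247 gives the equilibrium P* = 110, Q* = 193.
The floor of 128 is above the equilibrium price 110, so it binds.
At P = 128: Qd = 523 - 3·128 = 139 and Qs = 4·128 - 247 = 265.
Quantity traded falls to 139. At Q = 139 the demand price is (523 - 139)/3 = 128 and the supply price is (247 + 139)/4 = 96.5.
Deadweight loss = ½ · (128 - 96.5) · (193 - 139) = ½ · 31.5 · 54 = 850.5.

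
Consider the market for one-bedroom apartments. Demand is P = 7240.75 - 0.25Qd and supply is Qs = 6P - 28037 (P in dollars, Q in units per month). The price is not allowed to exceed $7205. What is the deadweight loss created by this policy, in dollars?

0

Rearranging demand gives Qd = 28963 - 4P. Without the control the market clears where 28963 - 4P = 6P - 28037, i.e. P* = 5700 and Q* = 6163.
Since 7205 is above P* = 5700, the ceiling does not bind and the free-market outcome prevails.
Since the control does not bind, no trades are prevented and deadweight loss is zero.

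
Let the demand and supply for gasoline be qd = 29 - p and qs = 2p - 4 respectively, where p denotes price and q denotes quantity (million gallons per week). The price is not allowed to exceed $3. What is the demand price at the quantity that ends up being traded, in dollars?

27

Setting quantity demanded equal to quantity supplied, 29 - p = 2p - 4, gives p* = 11 and q* = 18.
The ceiling of 3 is below the equilibrium price 11, so it binds.
At p = 3: qd = 29 - 3 = 26 and qs = 2·3 - 4 = 2.
Only 2 units reach the market. On the demand curve, the marginal buyer's willingness to pay at q = 2 is (29 - 2) = 27.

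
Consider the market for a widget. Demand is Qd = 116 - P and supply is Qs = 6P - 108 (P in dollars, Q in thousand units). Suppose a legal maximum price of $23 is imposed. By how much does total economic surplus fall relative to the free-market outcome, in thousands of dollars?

1701

Setting quantity demanded equal to quantity supplied, 116 - P = 6P - 108, gives P* = 32 and Q* = 84.
Since 23 < 32, the ceiling is binding.
At P = 23: Qd = 116 - 23 = 93 and Qs = 6·23 - 108 = 30.
Quantity traded falls to 30. At Q = 30 the demand price is 116 - 30 = 86 and the supply price is (108 + 30)/6 = 23.
Deadweight loss = ½ · (86 - 23) · (84 - 30) = ½ · 63 · 54 = 1701.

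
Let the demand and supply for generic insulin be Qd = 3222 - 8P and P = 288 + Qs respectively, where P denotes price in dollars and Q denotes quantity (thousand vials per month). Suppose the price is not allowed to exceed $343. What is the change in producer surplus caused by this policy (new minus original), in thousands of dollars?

-3689.5

Rearranging supply gives Qs = P - 288. In a free market, 3222 - 8P = P - 288 gives the equilibrium P* = 390, Q* = 102.
Since 343 < 390, the ceiling is binding.
At P = 343: Qd = 3222 - 8·343 = 478 and Qs = 343 - 288 = 55.
Producer surplus without the control is ½ · (390 - 288) · 102 = 5202.
With the ceiling, producers sell 55 units at 343, so PS = ½ · (343 - 288) · 55 = 1512.5.
Change in producer surplus = 1512.5 - 5202 = -3689.5.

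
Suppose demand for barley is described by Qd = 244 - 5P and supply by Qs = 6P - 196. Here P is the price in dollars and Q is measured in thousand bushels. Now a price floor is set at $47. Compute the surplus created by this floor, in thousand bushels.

77

Setting quantity demanded equal to quantity supplied, 244 - 5P = 6P - 196, gives P* = 40 and Q* = 44.
Since 47 > 40, the floor is binding.
At P = 47: Qd = 244 - 5·47 = 9 and Qs = 6·47 - 196 = 86.
Surplus = Qs - Qd = 86 - 9 = 77.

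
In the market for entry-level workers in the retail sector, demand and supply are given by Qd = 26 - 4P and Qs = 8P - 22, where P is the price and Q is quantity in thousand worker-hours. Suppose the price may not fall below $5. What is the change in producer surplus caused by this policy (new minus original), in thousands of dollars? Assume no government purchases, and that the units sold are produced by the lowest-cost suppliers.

In a free market, 26 - 4P = 8P - 22 gives the equilibrium P* = 4, Q* = 10.
Because the floor (5) lies above the market-clearing price, it is binding.
At P = 5: Qd = 26 - 4·5 = 6 and Qs = 8·5 - 22 = 18.
Producer surplus without the control is ½ · (4 - 2.75) · 10 = 6.25.
With the floor, 6 units are sold at 5. The supply price at Q = 6 is 3.5, so PS = ½ · [(5 - 2.75) + (5 - 3.5)] · 6 = 11.25.
Change in producer surplus = 11.25 - 6.25 = 5.

5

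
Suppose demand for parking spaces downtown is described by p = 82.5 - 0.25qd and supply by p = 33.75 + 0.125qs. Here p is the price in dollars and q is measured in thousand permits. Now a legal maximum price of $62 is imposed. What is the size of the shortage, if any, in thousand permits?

Rearranging demand gives qd = 330 - 4p; rearranging supply gives qs = 8p - 270. Equilibrium: 330 - 4p = 8p - 270, so 600 = 12p and p* = 50, q* = 130.
Since 62 is above p* = 50, the ceiling does not bind and the free-market outcome prevails.
Since the control does not bind, there is no shortage.

0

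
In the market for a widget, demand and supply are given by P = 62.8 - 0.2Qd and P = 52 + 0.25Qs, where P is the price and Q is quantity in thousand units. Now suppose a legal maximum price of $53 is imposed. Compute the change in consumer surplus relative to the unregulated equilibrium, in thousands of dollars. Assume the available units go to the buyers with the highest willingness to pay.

-20

Rearranging demand gives Qd = 314 - 5P; rearranging supply gives Qs = 4P - 208. Setting quantity demanded equal to quantity supplied, 314 - 5P = 4P - 208, gives P* = 58 and Q* = 24.
Because the ceiling (53) lies below the market-clearing price, it is binding.
At P = 53: Qd = 314 - 5·53 = 49 and Qs = 4·53 - 208 = 4.
Consumer surplus without the control is ½ · (62.8 - 58) · 24 = 57.6.
With the ceiling, 4 units are sold at 53 (assume they go to the highest-value buyers). The demand price at Q = 4 is 62, so CS = ½ · [(62.8 - 53) + (62 - 53)] · 4 = 37.6.
Change in consumer surplus = 37.6 - 57.6 = -20.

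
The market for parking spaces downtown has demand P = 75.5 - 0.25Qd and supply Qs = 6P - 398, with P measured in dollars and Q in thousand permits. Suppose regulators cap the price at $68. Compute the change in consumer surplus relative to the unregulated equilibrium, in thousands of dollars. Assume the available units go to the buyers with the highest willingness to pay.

Rearranging demand gives Qd = 302 - 4P. Equilibrium: 302 - 4P = 6P - 398, so 700 = 10P and P* = 70, Q* = 22.
Since 68 < 70, the ceiling is binding.
At P = 68: Qd = 302 - 4·68 = 30 and Qs = 6·68 - 398 = 10.
Consumer surplus without the control is ½ · (75.5 - 70) · 22 = 60.5.
With the ceiling, 10 units are sold at 68 (assume they go to the highest-value buyers). The demand price at Q = 10 is 73, so CS = ½ · [(75.5 - 68) + (73 - 68)] · 10 = 62.5.
Change in consumer surplus = 62.5 - 60.5 = 2.

2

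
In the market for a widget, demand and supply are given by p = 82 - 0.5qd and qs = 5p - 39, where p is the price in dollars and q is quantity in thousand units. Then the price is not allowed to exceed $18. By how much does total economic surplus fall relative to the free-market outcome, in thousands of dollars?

Rearranging demand gives qd = 164 - 2p. Equilibrium: 164 - 2p = 5p - 39, so 203 = 7p and p* = 29, q* = 106.
The ceiling of 18 is below the equilibrium price 29, so it binds.
At p = 18: qd = 164 - 2·18 = 128 and qs = 5·18 - 39 = 51.
Quantity traded falls to 51. At q = 51 the demand price is (164 - 51)/2 = 56.5 and the supply price is (39 + 51)/5 = 18.
Deadweight loss = ½ · (56.5 - 18) · (106 - 51) = ½ · 38.5 · 55 = 1058.75.

1058.75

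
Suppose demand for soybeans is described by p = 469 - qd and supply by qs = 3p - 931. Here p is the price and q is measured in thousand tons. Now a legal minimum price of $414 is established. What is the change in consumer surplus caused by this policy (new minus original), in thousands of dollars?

Rearranging demand gives qd = 469 - p. Setting quantity demanded equal to quantity supplied, 469 - p = 3p - 931, gives p* = 350 and q* = 119.
Since 414 > 350, the floor is binding.
At p = 414: qd = 469 - 414 = 55 and qs = 3·414 - 931 = 311.
Consumer surplus without the control is ½ · (469 - 350) · 119 = 7080.5.
With the floor, consumers buy 55 units at 414, so CS = ½ · (469 - 414) · 55 = 1512.5.
Change in consumer surplus = 1512.5 - 7080.5 = -5568.

-5568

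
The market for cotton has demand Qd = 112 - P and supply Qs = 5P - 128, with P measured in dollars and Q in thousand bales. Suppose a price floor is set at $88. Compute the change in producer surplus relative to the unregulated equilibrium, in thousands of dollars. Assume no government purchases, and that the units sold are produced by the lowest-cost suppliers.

Without the control the market clears where 112 - P = 5P - 128, i.e. P* = 40 and Q* = 72.
Since 88 > 40, the floor is binding.
At P = 88: Qd = 112 - 88 = 24 and Qs = 5·88 - 128 = 312.
Producer surplus without the control is ½ · (40 - 25.6) · 72 = 518.4.
With the floor, 24 units are sold at 88. The supply price at Q = 24 is 30.4, so PS = ½ · [(88 - 25.6) + (88 - 30.4)] · 24 = 1440.
Change in producer surplus = 1440 - 518.4 = 921.6.

921.6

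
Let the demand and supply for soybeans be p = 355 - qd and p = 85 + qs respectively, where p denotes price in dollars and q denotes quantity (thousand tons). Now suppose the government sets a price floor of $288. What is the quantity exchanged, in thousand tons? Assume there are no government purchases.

Rearranging demand gives qd = 355 - p; rearranging supply gives qs = p - 85. Equilibrium: 355 - p = p - 85, so 440 = 2p and p* = 220, q* = 135.
Because the floor (288) lies above the market-clearing price, it is binding.
At p = 288: qd = 355 - 288 = 67 and qs = 288 - 85 = 203.
The quantity actually transacted is the short side, demand: 67.

67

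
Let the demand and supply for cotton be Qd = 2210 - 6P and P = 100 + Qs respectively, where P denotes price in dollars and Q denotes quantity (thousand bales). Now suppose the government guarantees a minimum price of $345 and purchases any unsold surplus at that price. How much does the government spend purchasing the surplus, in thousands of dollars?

Rearranging supply gives Qs = P - 100. Equilibrium: 2210 - 6P = P - 100, so 2310 = 7P and P* = 330, Q* = 230.
The floor of 345 is above the equilibrium price 330, so it binds.
At P = 345: Qd = 2210 - 6·345 = 140 and Qs = 345 - 100 = 245.
Surplus = Qs - Qd = 105.
Government expenditure = surplus × support price = 105 × 345 = 36225.

36225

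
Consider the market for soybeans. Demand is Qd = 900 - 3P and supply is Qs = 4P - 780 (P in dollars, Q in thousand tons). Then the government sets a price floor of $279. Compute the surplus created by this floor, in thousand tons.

273

Without the control the market clears where 900 - 3P = 4P - 780, i.e. P* = 240 and Q* = 180.
Since 279 > 240, the floor is binding.
At P = 279: Qd = 900 - 3·279 = 63 and Qs = 4·279 - 780 = 336.
Surplus = Qs - Qd = 336 - 63 = 273.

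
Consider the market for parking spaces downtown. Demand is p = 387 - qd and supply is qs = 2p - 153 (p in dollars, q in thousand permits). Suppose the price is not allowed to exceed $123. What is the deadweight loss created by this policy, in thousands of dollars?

Rearranging demand gives qd = 387 - p. Equilibrium: 387 - p = 2p - 153, so 540 = 3p and p* = 180, q* = 207.
Since 123 < 180, the ceiling is binding.
At p = 123: qd = 387 - 123 = 264 and qs = 2·123 - 153 = 93.
Quantity traded falls to 93. At q = 93 the demand price is 387 - 93 = 294 and the supply price is (153 + 93)/2 = 123.
Deadweight loss = ½ · (294 - 123) · (207 - 93) = ½ · 171 · 114 = 9747.

9747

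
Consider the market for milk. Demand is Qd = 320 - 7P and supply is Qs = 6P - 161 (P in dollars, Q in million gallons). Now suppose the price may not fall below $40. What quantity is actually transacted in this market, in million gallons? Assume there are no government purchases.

40

Without the control the market clears where 320 - 7P = 6P - 161, i.e. P* = 37 and Q* = 61.
The floor of 40 is above the equilibrium price 37, so it binds.
At P = 40: Qd = 320 - 7·40 = 40 and Qs = 6·40 - 161 = 79.
The quantity actually transacted is the short side, demand: 40.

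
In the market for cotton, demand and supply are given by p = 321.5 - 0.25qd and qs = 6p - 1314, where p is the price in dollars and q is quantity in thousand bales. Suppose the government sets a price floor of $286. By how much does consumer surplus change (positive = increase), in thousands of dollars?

Rearranging demand gives qd = 1286 - 4p. Setting quantity demanded equal to quantity supplied, 1286 - 4p = 6p - 1314, gives p* = 260 and q* = 246.
Because the floor (286) lies above the market-clearing price, it is binding.
At p = 286: qd = 1286 - 4·286 = 142 and qs = 6·286 - 1314 = 402.
Consumer surplus without the control is ½ · (321.5 - 260) · 246 = 7564.5.
With the floor, consumers buy 142 units at 286, so CS = ½ · (321.5 - 286) · 142 = 2520.5.
Change in consumer surplus = 2520.5 - 7564.5 = -5044.

-5044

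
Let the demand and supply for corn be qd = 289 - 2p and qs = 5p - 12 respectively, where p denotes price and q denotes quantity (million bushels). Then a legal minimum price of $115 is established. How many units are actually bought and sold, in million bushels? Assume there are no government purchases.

59

Setting quantity demanded equal to quantity supplied, 289 - 2p = 5p - 12, gives p* = 43 and q* = 203.
Because the floor (115) lies above the market-clearing price, it is binding.
At p = 115: qd = 289 - 2·115 = 59 and qs = 5·115 - 12 = 563.
The quantity actually transacted is the short side, demand: 59.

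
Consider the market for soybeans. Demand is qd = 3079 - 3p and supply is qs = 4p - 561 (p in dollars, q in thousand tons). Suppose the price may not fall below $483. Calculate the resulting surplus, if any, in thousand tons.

0

In a free market, 3079 - 3p = 4p - 561 gives the equilibrium p* = 520, q* = 1519.
The floor of 483 is below the equilibrium price 520, so it is not binding; the market clears at p* = 520, q* = 1519.
Since the control does not bind, there is no surplus.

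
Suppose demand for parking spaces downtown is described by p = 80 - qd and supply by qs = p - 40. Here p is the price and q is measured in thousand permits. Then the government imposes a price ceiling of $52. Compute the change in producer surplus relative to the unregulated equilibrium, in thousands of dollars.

Rearranging demand gives qd = 80 - p. In a free market, 80 - p = p - 40 gives the equilibrium p* = 60, q* = 20.
Since 52 < 60, the ceiling is binding.
At p = 52: qd = 80 - 52 = 28 and qs = 52 - 40 = 12.
Producer surplus without the control is ½ · (60 - 40) · 20 = 200.
With the ceiling, producers sell 12 units at 52, so PS = ½ · (52 - 40) · 12 = 72.
Change in producer surplus = 72 - 200 = -128.

-128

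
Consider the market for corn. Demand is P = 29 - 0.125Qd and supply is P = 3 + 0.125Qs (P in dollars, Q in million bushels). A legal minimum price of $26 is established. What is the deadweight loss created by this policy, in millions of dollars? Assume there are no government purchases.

Rearranging demand gives Qd = 232 - 8P; rearranging supply gives Qs = 8P - 24. Without the control the market clears where 232 - 8P = 8P - 24, i.e. P* = 16 and Q* = 104.
Since 26 > 16, the floor is binding.
At P = 26: Qd = 232 - 8·26 = 24 and Qs = 8·26 - 24 = 184.
Quantity traded falls to 24. At Q = 24 the demand price is (232 - 24)/8 = 26 and the supply price is (24 + 24)/8 = 6.
Deadweight loss = ½ · (26 - 6) · (104 - 24) = ½ · 20 · 80 = 800.

800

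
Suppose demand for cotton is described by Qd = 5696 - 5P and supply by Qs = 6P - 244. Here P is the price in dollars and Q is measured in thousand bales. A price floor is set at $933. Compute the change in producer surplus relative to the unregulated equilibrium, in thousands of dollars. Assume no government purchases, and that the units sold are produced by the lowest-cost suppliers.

83414.25

Setting quantity demanded equal to quantity supplied, 5696 - 5P = 6P - 244, gives P* = 540 and Q* = 2996.
The floor of 933 is above the equilibrium price 540, so it binds.
At P = 933: Qd = 5696 - 5·933 = 1031 and Qs = 6·933 - 244 = 5354.
Producer surplus without the control is ½ · (540 - 122/3) · 2996 = 2244004/3.
With the floor, 1031 units are sold at 933. The supply price at Q = 1031 is 212.5, so PS = ½ · [(933 - 122/3) + (933 - 212.5)] · 1031 = 9976987/12.
Change in producer surplus = 9976987/12 - 2244004/3 = 83414.25.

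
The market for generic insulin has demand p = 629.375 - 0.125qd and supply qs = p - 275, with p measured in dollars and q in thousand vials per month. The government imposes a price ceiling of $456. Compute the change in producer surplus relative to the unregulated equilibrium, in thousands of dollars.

Rearranging demand gives qd = 5035 - 8p. In a free market, 5035 - 8p = p - 275 gives the equilibrium p* = 590, q* = 315.
The ceiling of 456 is below the equilibrium price 590, so it binds.
At p = 456: qd = 5035 - 8·456 = 1387 and qs = 456 - 275 = 181.
Producer surplus without the control is ½ · (590 - 275) · 315 = 49612.5.
With the ceiling, producers sell 181 units at 456, so PS = ½ · (456 - 275) · 181 = 16380.5.
Change in producer surplus = 16380.5 - 49612.5 = -33232.

-33232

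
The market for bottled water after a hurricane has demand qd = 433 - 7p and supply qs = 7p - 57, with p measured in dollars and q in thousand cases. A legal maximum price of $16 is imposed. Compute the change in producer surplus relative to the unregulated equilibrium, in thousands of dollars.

Without the control the market clears where 433 - 7p = 7p - 57, i.e. p* = 35 and q* = 188.
Because the ceiling (16) lies below the market-clearing price, it is binding.
At p = 16: qd = 433 - 7·16 = 321 and qs = 7·16 - 57 = 55.
Producer surplus without the control is ½ · (35 - 57/7) · 188 = 17672/7.
With the ceiling, producers sell 55 units at 16, so PS = ½ · (16 - 57/7) · 55 = 3025/14.
Change in producer surplus = 3025/14 - 17672/7 = -2308.5.

-2308.5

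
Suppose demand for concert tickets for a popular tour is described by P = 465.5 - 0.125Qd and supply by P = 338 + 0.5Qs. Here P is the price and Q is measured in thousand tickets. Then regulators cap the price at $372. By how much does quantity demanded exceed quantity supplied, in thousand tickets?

680

Rearranging demand gives Qd = 3724 - 8P; rearranging supply gives Qs = 2P - 676. Equilibrium: 3724 - 8P = 2P - 676, so 4400 = 10P and P* = 440, Q* = 204.
Because the ceiling (372) lies below the market-clearing price, it is binding.
At P = 372: Qd = 3724 - 8·372 = 748 and Qs = 2·372 - 676 = 68.
Shortage = Qd - Qs = 748 - 68 = 680.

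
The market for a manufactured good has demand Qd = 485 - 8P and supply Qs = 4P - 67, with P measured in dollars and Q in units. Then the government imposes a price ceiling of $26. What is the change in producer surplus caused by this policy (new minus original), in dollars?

-1540

Equilibrium: 485 - 8P = 4P - 67, so 552 = 12P and P* = 46, Q* = 117.
The ceiling of 26 is below the equilibrium price 46, so it binds.
At P = 26: Qd = 485 - 8·26 = 277 and Qs = 4·26 - 67 = 37.
Producer surplus without the control is ½ · (46 - 16.75) · 117 = 1711.125.
With the ceiling, producers sell 37 units at 26, so PS = ½ · (26 - 16.75) · 37 = 171.125.
Change in producer surplus = 171.125 - 1711.125 = -1540.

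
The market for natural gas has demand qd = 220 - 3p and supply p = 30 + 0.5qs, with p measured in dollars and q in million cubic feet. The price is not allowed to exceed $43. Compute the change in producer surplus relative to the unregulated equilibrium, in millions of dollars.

Rearranging supply gives qs = 2p - 60. Equilibrium: 220 - 3p = 2p - 60, so 280 = 5p and p* = 56, q* = 52.
Since 43 < 56, the ceiling is binding.
At p = 43: qd = 220 - 3·43 = 91 and qs = 2·43 - 60 = 26.
Producer surplus without the control is ½ · (56 - 30) · 52 = 676.
With the ceiling, producers sell 26 units at 43, so PS = ½ · (43 - 30) · 26 = 169.
Change in producer surplus = 169 - 676 = -507.

-507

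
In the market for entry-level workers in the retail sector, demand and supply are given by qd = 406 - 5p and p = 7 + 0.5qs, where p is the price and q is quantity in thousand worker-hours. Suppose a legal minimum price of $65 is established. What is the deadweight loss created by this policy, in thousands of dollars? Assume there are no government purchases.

218.75

Rearranging supply gives qs = 2p - 14. Without the control the market clears where 406 - 5p = 2p - 14, i.e. p* = 60 and q* = 106.
Because the floor (65) lies above the market-clearing price, it is binding.
At p = 65: qd = 406 - 5·65 = 81 and qs = 2·65 - 14 = 116.
Quantity traded falls to 81. At q = 81 the demand price is (406 - 81)/5 = 65 and the supply price is (14 + 81)/2 = 47.5.
Deadweight loss = ½ · (65 - 47.5) · (106 - 81) = ½ · 17.5 · 25 = 218.75.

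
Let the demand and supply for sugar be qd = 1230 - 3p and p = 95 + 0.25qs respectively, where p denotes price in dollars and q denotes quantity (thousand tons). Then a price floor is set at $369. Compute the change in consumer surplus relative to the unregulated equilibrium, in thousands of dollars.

Rearranging supply gives qs = 4p - 380. In a free market, 1230 - 3p = 4p - 380 gives the equilibrium p* = 230, q* = 540.
The floor of 369 is above the equilibrium price 230, so it binds.
At p = 369: qd = 1230 - 3·369 = 123 and qs = 4·369 - 380 = 1096.
Consumer surplus without the control is ½ · (410 - 230) · 540 = 48600.
With the floor, consumers buy 123 units at 369, so CS = ½ · (410 - 369) · 123 = 2521.5.
Change in consumer surplus = 2521.5 - 48600 = -46078.5.

-46078.5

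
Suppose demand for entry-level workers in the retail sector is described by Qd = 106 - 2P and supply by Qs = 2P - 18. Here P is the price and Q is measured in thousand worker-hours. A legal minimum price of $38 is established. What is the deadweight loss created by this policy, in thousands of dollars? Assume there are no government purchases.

98

Without the control the market clears where 106 - 2P = 2P - 18, i.e. P* = 31 and Q* = 44.
Since 38 > 31, the floor is binding.
At P = 38: Qd = 106 - 2·38 = 30 and Qs = 2·38 - 18 = 58.
Quantity traded falls to 30. At Q = 30 the demand price is (106 - 30)/2 = 38 and the supply price is (18 + 30)/2 = 24.
Deadweight loss = ½ · (38 - 24) · (44 - 30) = ½ · 14 · 14 = 98.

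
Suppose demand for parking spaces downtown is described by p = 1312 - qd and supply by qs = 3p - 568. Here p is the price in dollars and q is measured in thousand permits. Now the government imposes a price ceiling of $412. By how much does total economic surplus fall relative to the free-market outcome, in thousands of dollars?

Rearranging demand gives qd = 1312 - p. Setting quantity demanded equal to quantity supplied, 1312 - p = 3p - 568, gives p* = 470 and q* = 842.
Because the ceiling (412) lies below the market-clearing price, it is binding.
At p = 412: qd = 1312 - 412 = 900 and qs = 3·412 - 568 = 668.
Quantity traded falls to 668. At q = 668 the demand price is 1312 - 668 = 644 and the supply price is (568 + 668)/3 = 412.
Deadweight loss = ½ · (644 - 412) · (842 - 668) = ½ · 232 · 174 = 20184.

20184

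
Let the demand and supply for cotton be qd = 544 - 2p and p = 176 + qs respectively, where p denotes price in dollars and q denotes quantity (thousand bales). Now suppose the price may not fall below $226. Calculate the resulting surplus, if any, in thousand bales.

Rearranging supply gives qs = p - 176. Equilibrium: 544 - 2p = p - 176, so 720 = 3p and p* = 240, q* = 64.
The floor of 226 is below the equilibrium price 240, so it is not binding; the market clears at p* = 240, q* = 64.
Since the control does not bind, there is no surplus.

0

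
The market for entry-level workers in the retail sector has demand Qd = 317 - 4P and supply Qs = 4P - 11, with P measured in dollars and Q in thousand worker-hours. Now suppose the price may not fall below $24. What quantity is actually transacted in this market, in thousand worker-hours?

153

Setting quantity demanded equal to quantity supplied, 317 - 4P = 4P - 11, gives P* = 41 and Q* = 153.
The floor of 24 is below the equilibrium price 41, so it is not binding; the market clears at P* = 41, Q* = 153.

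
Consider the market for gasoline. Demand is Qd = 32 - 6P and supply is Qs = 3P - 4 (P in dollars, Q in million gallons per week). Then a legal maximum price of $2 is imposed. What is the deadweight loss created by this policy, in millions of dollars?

Without the control the market clears where 32 - 6P = 3P - 4, i.e. P* = 4 and Q* = 8.
The ceiling of 2 is below the equilibrium price 4, so it binds.
At P = 2: Qd = 32 - 6·2 = 20 and Qs = 3·2 - 4 = 2.
Quantity traded falls to 2. At Q = 2 the demand price is (32 - 2)/6 = 5 and the supply price is (4 + 2)/3 = 2.
Deadweight loss = ½ · (5 - 2) · (8 - 2) = ½ · 3 · 6 = 9.

9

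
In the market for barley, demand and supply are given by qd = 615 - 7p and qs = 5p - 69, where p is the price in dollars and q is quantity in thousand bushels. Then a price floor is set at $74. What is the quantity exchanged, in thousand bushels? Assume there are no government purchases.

97

Without the control the market clears where 615 - 7p = 5p - 69, i.e. p* = 57 and q* = 216.
The floor of 74 is above the equilibrium price 57, so it binds.
At p = 74: qd = 615 - 7·74 = 97 and qs = 5·74 - 69 = 301.
The quantity actually transacted is the short side, demand: 97.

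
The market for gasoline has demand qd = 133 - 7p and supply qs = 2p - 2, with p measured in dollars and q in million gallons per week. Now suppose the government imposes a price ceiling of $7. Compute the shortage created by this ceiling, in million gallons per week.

Without the control the market clears where 133 - 7p = 2p - 2, i.e. p* = 15 and q* = 28.
Since 7 < 15, the ceiling is binding.
At p = 7: qd = 133 - 7·7 = 84 and qs = 2·7 - 2 = 12.
Shortage = qd - qs = 84 - 12 = 72.

72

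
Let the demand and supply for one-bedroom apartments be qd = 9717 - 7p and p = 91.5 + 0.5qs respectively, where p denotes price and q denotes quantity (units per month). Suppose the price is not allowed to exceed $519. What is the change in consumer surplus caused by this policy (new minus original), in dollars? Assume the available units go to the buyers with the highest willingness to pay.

400309

Rearranging supply gives qs = 2p - 183. Setting quantity demanded equal to quantity supplied, 9717 - 7p = 2p - 183, gives p* = 1100 and q* = 2017.
Since 519 < 1100, the ceiling is binding.
At p = 519: qd = 9717 - 7·519 = 6084 and qs = 2·519 - 183 = 855.
Consumer surplus without the control is ½ · (9717/7 - 1100) · 2017 = 4068289/14.
With the ceiling, 855 units are sold at 519 (assume they go to the highest-value buyers). The demand price at q = 855 is 1266, so CS = ½ · [(9717/7 - 519) + (1266 - 519)] · 855 = 9672615/14.
Change in consumer surplus = 9672615/14 - 4068289/14 = 400309.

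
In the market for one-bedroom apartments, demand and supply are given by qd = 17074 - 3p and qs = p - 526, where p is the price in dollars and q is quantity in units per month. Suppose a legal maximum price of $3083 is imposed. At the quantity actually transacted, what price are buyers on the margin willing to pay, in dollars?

Without the control the market clears where 17074 - 3p = p - 526, i.e. p* = 4400 and q* = 3874.
Since 3083 < 4400, the ceiling is binding.
At p = 3083: qd = 17074 - 3·3083 = 7825 and qs = 3083 - 526 = 2557.
Only 2557 units reach the market. On the demand curve, the marginal buyer's willingness to pay at q = 2557 is (17074 - 2557)/3 = 4839.

4839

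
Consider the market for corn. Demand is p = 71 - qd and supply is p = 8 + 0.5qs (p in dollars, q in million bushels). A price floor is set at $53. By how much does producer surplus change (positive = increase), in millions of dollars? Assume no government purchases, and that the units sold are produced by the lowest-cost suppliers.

Rearranging demand gives qd = 71 - p; rearranging supply gives qs = 2p - 16. In a free market, 71 - p = 2p - 16 gives the equilibrium p* = 29, q* = 42.
Because the floor (53) lies above the market-clearing price, it is binding.
At p = 53: qd = 71 - 53 = 18 and qs = 2·53 - 16 = 90.
Producer surplus without the control is ½ · (29 - 8) · 42 = 441.
With the floor, 18 units are sold at 53. The supply price at q = 18 is 17, so PS = ½ · [(53 - 8) + (53 - 17)] · 18 = 729.
Change in producer surplus = 729 - 441 = 288.

288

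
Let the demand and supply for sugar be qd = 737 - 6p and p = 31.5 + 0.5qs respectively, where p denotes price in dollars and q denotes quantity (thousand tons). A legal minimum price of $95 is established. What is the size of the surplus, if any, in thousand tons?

Rearranging supply gives qs = 2p - 63. Without the control the market clears where 737 - 6p = 2p - 63, i.e. p* = 100 and q* = 137.
The floor of 95 is below the equilibrium price 100, so it is not binding; the market clears at p* = 100, q* = 137.
Since the control does not bind, there is no surplus.

0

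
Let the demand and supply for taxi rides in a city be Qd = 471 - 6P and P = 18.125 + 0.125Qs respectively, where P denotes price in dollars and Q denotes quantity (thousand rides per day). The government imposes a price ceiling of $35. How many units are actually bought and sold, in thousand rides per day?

Rearranging supply gives Qs = 8P - 145. Setting quantity demanded equal to quantity supplied, 471 - 6P = 8P - 145, gives P* = 44 and Q* = 207.
The ceiling of 35 is below the equilibrium price 44, so it binds.
At P = 35: Qd = 471 - 6·35 = 261 and Qs = 8·35 - 145 = 135.
The quantity actually transacted is the short side, supply: 135.

135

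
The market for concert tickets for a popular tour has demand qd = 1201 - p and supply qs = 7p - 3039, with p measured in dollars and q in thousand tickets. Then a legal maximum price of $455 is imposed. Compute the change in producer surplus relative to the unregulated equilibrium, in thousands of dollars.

-30637.5

Setting quantity demanded equal to quantity supplied, 1201 - p = 7p - 3039, gives p* = 530 and q* = 671.
Because the ceiling (455) lies below the market-clearing price, it is binding.
At p = 455: qd = 1201 - 455 = 746 and qs = 7·455 - 3039 = 146.
Producer surplus without the control is ½ · (530 - 3039/7) · 671 = 450241/14.
With the ceiling, producers sell 146 units at 455, so PS = ½ · (455 - 3039/7) · 146 = 10658/7.
Change in producer surplus = 10658/7 - 450241/14 = -30637.5.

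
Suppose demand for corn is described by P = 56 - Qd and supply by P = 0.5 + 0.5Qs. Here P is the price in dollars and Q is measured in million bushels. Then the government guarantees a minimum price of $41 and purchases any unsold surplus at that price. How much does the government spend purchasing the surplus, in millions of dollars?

Rearranging demand gives Qd = 56 - P; rearranging supply gives Qs = 2P - 1. In a free market, 56 - P = 2P - 1 gives the equilibrium P* = 19, Q* = 37.
Since 41 > 19, the floor is binding.
At P = 41: Qd = 56 - 41 = 15 and Qs = 2·41 - 1 = 81.
Surplus = Qs - Qd = 66.
Government expenditure = surplus × support price = 66 × 41 = 2706.

2706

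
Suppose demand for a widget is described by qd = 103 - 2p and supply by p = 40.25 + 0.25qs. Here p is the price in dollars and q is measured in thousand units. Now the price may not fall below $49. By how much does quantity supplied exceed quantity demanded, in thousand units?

30

Rearranging supply gives qs = 4p - 161. Setting quantity demanded equal to quantity supplied, 103 - 2p = 4p - 161, gives p* = 44 and q* = 15.
Since 49 > 44, the floor is binding.
At p = 49: qd = 103 - 2·49 = 5 and qs = 4·49 - 161 = 35.
Surplus = qs - qd = 35 - 5 = 30.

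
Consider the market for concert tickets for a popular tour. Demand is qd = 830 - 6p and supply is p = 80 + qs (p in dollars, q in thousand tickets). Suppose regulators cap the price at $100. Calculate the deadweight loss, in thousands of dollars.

Rearranging supply gives qs = p - 80. Setting quantity demanded equal to quantity supplied, 830 - 6p = p - 80, gives p* = 130 and q* = 50.
Because the ceiling (100) lies below the market-clearing price, it is binding.
At p = 100: qd = 830 - 6·100 = 230 and qs = 100 - 80 = 20.
Quantity traded falls to 20. At q = 20 the demand price is (830 - 20)/6 = 135 and the supply price is 80 + 20 = 100.
Deadweight loss = ½ · (135 - 100) · (50 - 20) = ½ · 35 · 30 = 525.

525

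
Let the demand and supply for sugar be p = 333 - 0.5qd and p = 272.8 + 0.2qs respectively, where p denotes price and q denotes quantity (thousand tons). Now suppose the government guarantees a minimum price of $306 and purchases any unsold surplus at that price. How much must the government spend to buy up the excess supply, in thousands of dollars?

34272

Rearranging demand gives qd = 666 - 2p; rearranging supply gives qs = 5p - 1364. Without the control the market clears where 666 - 2p = 5p - 1364, i.e. p* = 290 and q* = 86.
Because the floor (306) lies above the market-clearing price, it is binding.
At p = 306: qd = 666 - 2·306 = 54 and qs = 5·306 - 1364 = 166.
Surplus = qs - qd = 112.
Government expenditure = surplus × support price = 112 × 306 = 34272.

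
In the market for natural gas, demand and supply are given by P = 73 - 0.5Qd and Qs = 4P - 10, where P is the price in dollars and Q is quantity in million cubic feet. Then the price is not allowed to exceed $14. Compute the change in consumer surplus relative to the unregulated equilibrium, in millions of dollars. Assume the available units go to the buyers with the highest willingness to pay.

-24

Rearranging demand gives Qd = 146 - 2P. Without the control the market clears where 146 - 2P = 4P - 10, i.e. P* = 26 and Q* = 94.
The ceiling of 14 is below the equilibrium price 26, so it binds.
At P = 14: Qd = 146 - 2·14 = 118 and Qs = 4·14 - 10 = 46.
Consumer surplus without the control is ½ · (73 - 26) · 94 = 2209.
With the ceiling, 46 units are sold at 14 (assume they go to the highest-value buyers). The demand price at Q = 46 is 50, so CS = ½ · [(73 - 14) + (50 - 14)] · 46 = 2185.
Change in consumer surplus = 2185 - 2209 = -24.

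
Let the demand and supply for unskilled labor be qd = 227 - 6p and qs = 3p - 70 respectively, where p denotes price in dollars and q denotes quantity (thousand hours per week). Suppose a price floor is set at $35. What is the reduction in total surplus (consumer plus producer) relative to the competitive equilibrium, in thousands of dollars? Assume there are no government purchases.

36

Without the control the market clears where 227 - 6p = 3p - 70, i.e. p* = 33 and q* = 29.
The floor of 35 is above the equilibrium price 33, so it binds.
At p = 35: qd = 227 - 6·35 = 17 and qs = 3·35 - 70 = 35.
Quantity traded falls to 17. At q = 17 the demand price is (227 - 17)/6 = 35 and the supply price is (70 + 17)/3 = 29.
Deadweight loss = ½ · (35 - 29) · (29 - 17) = ½ · 6 · 12 = 36.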